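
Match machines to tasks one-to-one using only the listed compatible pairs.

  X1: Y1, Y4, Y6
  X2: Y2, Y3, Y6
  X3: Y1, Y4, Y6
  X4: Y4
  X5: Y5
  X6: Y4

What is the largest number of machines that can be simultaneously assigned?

5

Unit-capacity flow: source→left, listed edges, right→sink; max matching = max flow.
Augmenting path X1→Y1 (+1); matched 1.
Augmenting path X2→Y2 (+1); matched 2.
Augmenting path X3→Y4 (+1); matched 3.
Augmenting path X5→Y5 (+1); matched 4.
Augmenting path X4→Y4→X3→Y6 (+1); matched 5.
No augmenting path remains; maximum matching = 5.
König certificate: {X1, X2, X3, X5, Y4} is a vertex cover of size 5 (every listed pair touches it), so no matching can be larger.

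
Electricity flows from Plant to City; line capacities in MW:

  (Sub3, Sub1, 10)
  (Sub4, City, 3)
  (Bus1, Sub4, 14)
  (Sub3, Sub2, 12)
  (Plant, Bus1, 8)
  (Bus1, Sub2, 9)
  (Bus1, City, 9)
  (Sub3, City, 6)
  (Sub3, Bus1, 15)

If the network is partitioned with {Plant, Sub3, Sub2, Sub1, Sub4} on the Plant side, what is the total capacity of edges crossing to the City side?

32

Edges leaving {Plant, Sub3, Sub2, Sub1, Sub4}: Plant→Bus1 (8), Sub3→Bus1 (15), Sub3→City (6), Sub4→City (3).
Cut capacity = 8 + 15 + 6 + 3 = 32.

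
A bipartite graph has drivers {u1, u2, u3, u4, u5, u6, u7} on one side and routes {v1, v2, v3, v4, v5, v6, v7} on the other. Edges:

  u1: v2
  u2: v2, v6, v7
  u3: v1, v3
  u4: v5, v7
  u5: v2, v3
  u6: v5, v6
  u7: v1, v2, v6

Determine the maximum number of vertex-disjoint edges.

6

Unit-capacity flow: source→left, listed edges, right→sink; max matching = max flow.
Augmenting path u1→v2 (+1); matched 1.
Augmenting path u2→v6 (+1); matched 2.
Augmenting path u3→v1 (+1); matched 3.
Augmenting path u4→v5 (+1); matched 4.
Augmenting path u5→v3 (+1); matched 5.
Augmenting path u6→v5→u4→v7 (+1); matched 6.
No augmenting path remains; maximum matching = 6.
König certificate: {v1, v2, v3, v5, v6, v7} is a vertex cover of size 6 (every listed pair touches it), so no matching can be larger.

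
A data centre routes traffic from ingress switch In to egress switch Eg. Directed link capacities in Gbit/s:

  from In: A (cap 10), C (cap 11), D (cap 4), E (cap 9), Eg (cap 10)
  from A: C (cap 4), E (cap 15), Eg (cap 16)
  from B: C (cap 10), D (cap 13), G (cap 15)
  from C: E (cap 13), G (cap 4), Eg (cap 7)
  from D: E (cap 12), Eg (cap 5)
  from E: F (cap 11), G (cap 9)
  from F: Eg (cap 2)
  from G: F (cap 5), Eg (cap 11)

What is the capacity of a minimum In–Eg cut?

44

Augment In→Eg: bottleneck 10, flow now 10.
Augment In→A→Eg: bottleneck 10, flow now 20.
Augment In→C→Eg: bottleneck 7, flow now 27.
Augment In→D→Eg: bottleneck 4, flow now 31.
Augment In→C→G→Eg: bottleneck 4, flow now 35.
Augment In→E→F→Eg: bottleneck 2, flow now 37.
Augment In→E→G→Eg: bottleneck 7, flow now 44.
No augmenting path remains; maximum flow = 44.
By max-flow min-cut, the minimum cut capacity equals the max flow.
In the residual graph, reachable from In: {In}.
Min-cut edges: In→A (10), In→C (11), In→D (4), In→E (9), In→Eg (10); capacity 10 + 11 + 4 + 9 + 10 = 44.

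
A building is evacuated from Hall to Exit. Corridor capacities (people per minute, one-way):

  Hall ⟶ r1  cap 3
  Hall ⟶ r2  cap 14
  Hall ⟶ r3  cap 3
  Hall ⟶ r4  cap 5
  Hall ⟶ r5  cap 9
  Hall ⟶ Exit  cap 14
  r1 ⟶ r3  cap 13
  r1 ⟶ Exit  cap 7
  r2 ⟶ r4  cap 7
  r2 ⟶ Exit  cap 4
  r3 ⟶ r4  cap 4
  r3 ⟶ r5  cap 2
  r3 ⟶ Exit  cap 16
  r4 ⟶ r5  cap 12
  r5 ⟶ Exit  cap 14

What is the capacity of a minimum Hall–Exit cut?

Augment Hall→Exit: bottleneck 14, flow now 14.
Augment Hall→r1→Exit: bottleneck 3, flow now 17.
Augment Hall→r2→Exit: bottleneck 4, flow now 21.
Augment Hall→r3→Exit: bottleneck 3, flow now 24.
Augment Hall→r5→Exit: bottleneck 9, flow now 33.
Augment Hall→r4→r5→Exit: bottleneck 5, flow now 38.
No augmenting path remains; maximum flow = 38.
By max-flow min-cut, the minimum cut capacity equals the max flow.
In the residual graph, reachable from Hall: {Hall, r2, r4, r5}.
Min-cut edges: Hall→r1 (3), Hall→r3 (3), Hall→Exit (14), r2→Exit (4), r5→Exit (14); capacity 3 + 3 + 14 + 4 + 14 = 38.

38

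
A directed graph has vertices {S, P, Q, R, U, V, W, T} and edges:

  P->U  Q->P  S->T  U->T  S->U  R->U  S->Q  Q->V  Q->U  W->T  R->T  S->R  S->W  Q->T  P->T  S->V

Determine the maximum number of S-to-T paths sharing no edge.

Assign every edge capacity 1; by Menger, the answer equals the max flow.
Path S→T (+1); total 1.
Path S→Q→T (+1); total 2.
Path S→R→T (+1); total 3.
Path S→U→T (+1); total 4.
Path S→W→T (+1); total 5.
No residual S→T path; max flow = 5.
Certifying cut of size 5: {S→Q, S→R, S→T, S→U, S→W}.

5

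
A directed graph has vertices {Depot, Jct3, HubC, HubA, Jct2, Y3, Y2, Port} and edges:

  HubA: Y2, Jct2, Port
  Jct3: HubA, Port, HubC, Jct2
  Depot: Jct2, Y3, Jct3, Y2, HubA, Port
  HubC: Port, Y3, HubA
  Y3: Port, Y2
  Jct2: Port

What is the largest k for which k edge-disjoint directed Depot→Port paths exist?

Assign every edge capacity 1; by Menger, the answer equals the max flow.
Path Depot→Port (+1); total 1.
Path Depot→Jct3→Port (+1); total 2.
Path Depot→HubA→Port (+1); total 3.
Path Depot→Jct2→Port (+1); total 4.
Path Depot→Y3→Port (+1); total 5.
No residual Depot→Port path; max flow = 5.
Certifying cut of size 5: {Depot→HubA, Depot→Jct2, Depot→Jct3, Depot→Port, Depot→Y3}.

5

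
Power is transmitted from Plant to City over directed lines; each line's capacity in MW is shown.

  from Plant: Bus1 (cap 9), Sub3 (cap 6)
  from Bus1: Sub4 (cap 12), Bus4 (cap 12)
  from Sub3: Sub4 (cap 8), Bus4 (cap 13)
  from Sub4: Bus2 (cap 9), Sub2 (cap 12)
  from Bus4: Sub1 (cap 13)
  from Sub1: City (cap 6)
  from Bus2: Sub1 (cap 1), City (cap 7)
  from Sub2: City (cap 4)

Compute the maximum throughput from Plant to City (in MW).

Augment Plant→Bus1→Sub4→Bus2→City: bottleneck 7, flow now 7.
Augment Plant→Bus1→Sub4→Sub2→City: bottleneck 2, flow now 9.
Augment Plant→Sub3→Sub4→Sub2→City: bottleneck 2, flow now 11.
Augment Plant→Sub3→Bus4→Sub1→City: bottleneck 4, flow now 15.
No augmenting path remains; maximum flow = 15.
In the residual graph, reachable from Plant: {Plant}.
Min-cut edges: Plant→Bus1 (9), Plant→Sub3 (6); capacity 9 + 6 = 15.
This cut is saturated, so no flow can exceed 15.

15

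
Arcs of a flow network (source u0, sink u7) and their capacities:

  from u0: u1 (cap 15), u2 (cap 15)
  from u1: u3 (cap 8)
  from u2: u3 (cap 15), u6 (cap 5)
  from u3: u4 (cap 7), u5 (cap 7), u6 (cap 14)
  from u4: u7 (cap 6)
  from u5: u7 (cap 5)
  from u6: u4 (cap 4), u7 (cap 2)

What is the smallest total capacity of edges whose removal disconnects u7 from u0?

Augment u0→u2→u6→u7: bottleneck 2, flow now 2.
Augment u0→u1→u3→u4→u7: bottleneck 6, flow now 8.
Augment u0→u1→u3→u5→u7: bottleneck 2, flow now 10.
Augment u0→u2→u3→u5→u7: bottleneck 3, flow now 13.
No augmenting path remains; maximum flow = 13.
By max-flow min-cut, the minimum cut capacity equals the max flow.
In the residual graph, reachable from u0: {u0, u1, u2, u3, u4, u5, u6}.
Min-cut edges: u4→u7 (6), u5→u7 (5), u6→u7 (2); capacity 6 + 5 + 2 = 13.

13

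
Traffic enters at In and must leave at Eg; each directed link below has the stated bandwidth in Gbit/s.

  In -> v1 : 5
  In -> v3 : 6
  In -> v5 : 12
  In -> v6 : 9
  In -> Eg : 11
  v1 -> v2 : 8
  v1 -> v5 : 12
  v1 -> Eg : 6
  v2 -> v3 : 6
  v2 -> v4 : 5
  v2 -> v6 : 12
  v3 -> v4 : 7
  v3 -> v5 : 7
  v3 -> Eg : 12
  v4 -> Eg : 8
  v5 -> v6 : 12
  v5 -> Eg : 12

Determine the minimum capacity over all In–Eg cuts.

Augment In→Eg: bottleneck 11, flow now 11.
Augment In→v1→Eg: bottleneck 5, flow now 16.
Augment In→v3→Eg: bottleneck 6, flow now 22.
Augment In→v5→Eg: bottleneck 12, flow now 34.
No augmenting path remains; maximum flow = 34.
By max-flow min-cut, the minimum cut capacity equals the max flow.
In the residual graph, reachable from In: {In, v6}.
Min-cut edges: In→v1 (5), In→v3 (6), In→v5 (12), In→Eg (11); capacity 5 + 6 + 12 + 11 = 34.

34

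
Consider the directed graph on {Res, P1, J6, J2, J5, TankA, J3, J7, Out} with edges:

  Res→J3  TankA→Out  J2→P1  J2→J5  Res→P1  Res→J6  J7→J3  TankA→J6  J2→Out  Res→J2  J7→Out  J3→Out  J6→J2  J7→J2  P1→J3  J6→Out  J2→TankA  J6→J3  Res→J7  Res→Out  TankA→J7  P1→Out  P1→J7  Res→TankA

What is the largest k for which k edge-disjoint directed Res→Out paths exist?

Assign every edge capacity 1; by Menger, the answer equals the max flow.
Path Res→Out (+1); total 1.
Path Res→P1→Out (+1); total 2.
Path Res→J6→Out (+1); total 3.
Path Res→J2→Out (+1); total 4.
Path Res→TankA→Out (+1); total 5.
Path Res→J3→Out (+1); total 6.
Path Res→J7→Out (+1); total 7.
No residual Res→Out path; max flow = 7.
Certifying cut of size 7: {Res→J2, Res→J3, Res→J6, Res→J7, Res→Out, Res→P1, Res→TankA}.

7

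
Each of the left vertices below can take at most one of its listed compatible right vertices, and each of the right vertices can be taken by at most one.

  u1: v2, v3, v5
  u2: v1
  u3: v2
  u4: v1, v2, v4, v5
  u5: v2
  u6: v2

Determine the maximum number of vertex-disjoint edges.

4

Unit-capacity flow: source→left, listed edges, right→sink; max matching = max flow.
Augmenting path u1→v2 (+1); matched 1.
Augmenting path u2→v1 (+1); matched 2.
Augmenting path u4→v4 (+1); matched 3.
Augmenting path u3→v2→u1→v3 (+1); matched 4.
No augmenting path remains; maximum matching = 4.
König certificate: {u1, u2, u4, v2} is a vertex cover of size 4 (every listed pair touches it), so no matching can be larger.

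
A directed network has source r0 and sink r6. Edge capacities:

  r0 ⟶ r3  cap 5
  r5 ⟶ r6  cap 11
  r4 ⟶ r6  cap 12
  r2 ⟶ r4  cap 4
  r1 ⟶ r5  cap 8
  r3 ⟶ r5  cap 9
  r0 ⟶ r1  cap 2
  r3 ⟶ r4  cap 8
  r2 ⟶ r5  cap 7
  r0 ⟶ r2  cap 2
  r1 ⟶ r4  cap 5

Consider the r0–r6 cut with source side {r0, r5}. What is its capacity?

Edges leaving {r0, r5}: r0→r1 (2), r0→r2 (2), r0→r3 (5), r5→r6 (11).
Cut capacity = 2 + 2 + 5 + 11 = 20.

20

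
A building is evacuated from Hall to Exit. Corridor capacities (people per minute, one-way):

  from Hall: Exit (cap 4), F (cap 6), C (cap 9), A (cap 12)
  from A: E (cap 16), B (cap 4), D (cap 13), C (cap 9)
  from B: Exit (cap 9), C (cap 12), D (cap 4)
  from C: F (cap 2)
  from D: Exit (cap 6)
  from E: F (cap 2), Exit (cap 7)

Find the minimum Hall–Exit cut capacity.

16

Augment Hall→Exit: bottleneck 4, flow now 4.
Augment Hall→A→B→Exit: bottleneck 4, flow now 8.
Augment Hall→A→D→Exit: bottleneck 6, flow now 14.
Augment Hall→A→E→Exit: bottleneck 2, flow now 16.
No augmenting path remains; maximum flow = 16.
By max-flow min-cut, the minimum cut capacity equals the max flow.
In the residual graph, reachable from Hall: {Hall, C, F}.
Min-cut edges: Hall→A (12), Hall→Exit (4); capacity 12 + 4 = 16.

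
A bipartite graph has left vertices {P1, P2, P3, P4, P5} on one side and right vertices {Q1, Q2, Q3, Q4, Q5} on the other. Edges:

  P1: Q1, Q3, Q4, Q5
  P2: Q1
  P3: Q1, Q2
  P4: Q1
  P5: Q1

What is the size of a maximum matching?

Unit-capacity flow: source→left, listed edges, right→sink; max matching = max flow.
Augmenting path P1→Q1 (+1); matched 1.
Augmenting path P3→Q2 (+1); matched 2.
Augmenting path P2→Q1→P1→Q3 (+1); matched 3.
No augmenting path remains; maximum matching = 3.
König certificate: {P1, P3, Q1} is a vertex cover of size 3 (every listed pair touches it), so no matching can be larger.

3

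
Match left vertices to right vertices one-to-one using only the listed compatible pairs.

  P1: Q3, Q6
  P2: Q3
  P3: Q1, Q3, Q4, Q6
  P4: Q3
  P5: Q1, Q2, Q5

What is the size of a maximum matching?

Unit-capacity flow: source→left, listed edges, right→sink; max matching = max flow.
Augmenting path P1→Q3 (+1); matched 1.
Augmenting path P3→Q1 (+1); matched 2.
Augmenting path P5→Q2 (+1); matched 3.
Augmenting path P2→Q3→P1→Q6 (+1); matched 4.
No augmenting path remains; maximum matching = 4.
König certificate: {P1, P3, P5, Q3} is a vertex cover of size 4 (every listed pair touches it), so no matching can be larger.

4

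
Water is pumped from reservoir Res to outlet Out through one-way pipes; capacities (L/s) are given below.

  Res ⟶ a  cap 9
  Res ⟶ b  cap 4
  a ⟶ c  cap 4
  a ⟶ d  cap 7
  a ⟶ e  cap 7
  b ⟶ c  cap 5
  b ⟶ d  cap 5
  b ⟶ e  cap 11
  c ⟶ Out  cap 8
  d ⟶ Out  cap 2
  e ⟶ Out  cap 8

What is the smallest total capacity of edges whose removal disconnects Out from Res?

13

Augment Res→a→c→Out: bottleneck 4, flow now 4.
Augment Res→a→d→Out: bottleneck 2, flow now 6.
Augment Res→a→e→Out: bottleneck 3, flow now 9.
Augment Res→b→c→Out: bottleneck 4, flow now 13.
No augmenting path remains; maximum flow = 13.
By max-flow min-cut, the minimum cut capacity equals the max flow.
In the residual graph, reachable from Res: {Res}.
Min-cut edges: Res→a (9), Res→b (4); capacity 9 + 4 = 13.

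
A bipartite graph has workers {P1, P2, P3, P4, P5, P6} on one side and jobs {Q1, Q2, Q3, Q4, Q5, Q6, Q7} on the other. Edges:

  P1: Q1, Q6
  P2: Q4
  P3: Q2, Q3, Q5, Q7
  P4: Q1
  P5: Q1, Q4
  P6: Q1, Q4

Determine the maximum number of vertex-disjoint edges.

Unit-capacity flow: source→left, listed edges, right→sink; max matching = max flow.
Augmenting path P1→Q1 (+1); matched 1.
Augmenting path P2→Q4 (+1); matched 2.
Augmenting path P3→Q2 (+1); matched 3.
Augmenting path P4→Q1→P1→Q6 (+1); matched 4.
No augmenting path remains; maximum matching = 4.
König certificate: {P1, P3, Q1, Q4} is a vertex cover of size 4 (every listed pair touches it), so no matching can be larger.

4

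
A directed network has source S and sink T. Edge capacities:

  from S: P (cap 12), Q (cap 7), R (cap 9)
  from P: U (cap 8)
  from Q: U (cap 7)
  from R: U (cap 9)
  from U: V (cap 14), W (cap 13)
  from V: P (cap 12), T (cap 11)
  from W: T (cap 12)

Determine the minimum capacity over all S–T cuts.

23

Augment S→P→U→V→T: bottleneck 8, flow now 8.
Augment S→Q→U→V→T: bottleneck 3, flow now 11.
Augment S→Q→U→W→T: bottleneck 4, flow now 15.
Augment S→R→U→W→T: bottleneck 8, flow now 23.
No augmenting path remains; maximum flow = 23.
By max-flow min-cut, the minimum cut capacity equals the max flow.
In the residual graph, reachable from S: {S, P, Q, R, U, V, W}.
Min-cut edges: V→T (11), W→T (12); capacity 11 + 12 = 23.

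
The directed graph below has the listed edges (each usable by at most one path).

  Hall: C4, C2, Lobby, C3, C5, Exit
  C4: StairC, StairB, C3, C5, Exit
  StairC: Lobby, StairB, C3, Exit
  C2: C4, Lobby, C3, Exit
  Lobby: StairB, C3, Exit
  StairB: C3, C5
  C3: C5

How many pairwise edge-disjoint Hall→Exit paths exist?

Assign every edge capacity 1; by Menger, the answer equals the max flow.
Path Hall→Exit (+1); total 1.
Path Hall→C4→Exit (+1); total 2.
Path Hall→C2→Exit (+1); total 3.
Path Hall→Lobby→Exit (+1); total 4.
No residual Hall→Exit path; max flow = 4.
Certifying cut of size 4: {Hall→C2, Hall→C4, Hall→Exit, Hall→Lobby}.

4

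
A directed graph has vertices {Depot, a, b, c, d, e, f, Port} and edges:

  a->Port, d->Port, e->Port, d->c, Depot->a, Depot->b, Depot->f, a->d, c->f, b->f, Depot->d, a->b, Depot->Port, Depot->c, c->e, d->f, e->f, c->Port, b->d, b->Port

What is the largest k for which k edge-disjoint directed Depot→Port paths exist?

Assign every edge capacity 1; by Menger, the answer equals the max flow.
Path Depot→Port (+1); total 1.
Path Depot→a→Port (+1); total 2.
Path Depot→b→Port (+1); total 3.
Path Depot→c→Port (+1); total 4.
Path Depot→d→Port (+1); total 5.
No residual Depot→Port path; max flow = 5.
Certifying cut of size 5: {Depot→Port, Depot→a, Depot→b, Depot→c, Depot→d}.

5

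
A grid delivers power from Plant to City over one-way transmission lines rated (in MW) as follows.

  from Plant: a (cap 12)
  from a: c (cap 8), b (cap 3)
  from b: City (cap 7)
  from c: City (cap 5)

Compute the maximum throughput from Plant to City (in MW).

8

Augment Plant→a→b→City: bottleneck 3, flow now 3.
Augment Plant→a→c→City: bottleneck 5, flow now 8.
No augmenting path remains; maximum flow = 8.
In the residual graph, reachable from Plant: {Plant, a, c}.
Min-cut edges: a→b (3), c→City (5); capacity 3 + 5 = 8.
This cut is saturated, so no flow can exceed 8.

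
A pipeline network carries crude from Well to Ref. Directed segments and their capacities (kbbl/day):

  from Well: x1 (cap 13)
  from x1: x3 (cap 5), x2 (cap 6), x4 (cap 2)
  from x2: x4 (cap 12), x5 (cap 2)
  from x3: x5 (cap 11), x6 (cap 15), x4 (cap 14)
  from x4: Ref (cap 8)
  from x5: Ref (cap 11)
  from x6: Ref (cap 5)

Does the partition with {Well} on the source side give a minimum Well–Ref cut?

Yes — it is a minimum cut (capacity 13).

Given cut capacity: 13 = 13.
Augment Well→x1→x4→Ref: bottleneck 2, flow now 2.
Augment Well→x1→x2→x4→Ref: bottleneck 6, flow now 8.
Augment Well→x1→x3→x5→Ref: bottleneck 5, flow now 13.
No augmenting path remains; maximum flow = 13.
Cut capacity 13 equals the max flow, so it is a minimum cut.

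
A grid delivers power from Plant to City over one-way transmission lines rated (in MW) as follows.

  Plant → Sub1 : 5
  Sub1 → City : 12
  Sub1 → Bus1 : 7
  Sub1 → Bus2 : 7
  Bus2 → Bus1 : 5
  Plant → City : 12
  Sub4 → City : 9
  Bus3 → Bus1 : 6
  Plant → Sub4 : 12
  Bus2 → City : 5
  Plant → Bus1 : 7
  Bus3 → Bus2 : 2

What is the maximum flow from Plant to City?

Augment Plant→City: bottleneck 12, flow now 12.
Augment Plant→Sub4→City: bottleneck 9, flow now 21.
Augment Plant→Sub1→City: bottleneck 5, flow now 26.
No augmenting path remains; maximum flow = 26.
In the residual graph, reachable from Plant: {Plant, Sub4, Bus1}.
Min-cut edges: Plant→Sub1 (5), Plant→City (12), Sub4→City (9); capacity 5 + 12 + 9 = 26.
This cut is saturated, so no flow can exceed 26.

26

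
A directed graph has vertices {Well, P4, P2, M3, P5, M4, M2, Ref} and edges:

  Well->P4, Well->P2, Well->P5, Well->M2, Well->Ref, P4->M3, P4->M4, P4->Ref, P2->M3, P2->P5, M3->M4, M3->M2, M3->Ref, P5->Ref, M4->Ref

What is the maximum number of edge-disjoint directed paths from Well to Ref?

Assign every edge capacity 1; by Menger, the answer equals the max flow.
Path Well→Ref (+1); total 1.
Path Well→P4→Ref (+1); total 2.
Path Well→P5→Ref (+1); total 3.
Path Well→P2→M3→Ref (+1); total 4.
No residual Well→Ref path; max flow = 4.
Certifying cut of size 4: {Well→P2, Well→P4, Well→P5, Well→Ref}.

4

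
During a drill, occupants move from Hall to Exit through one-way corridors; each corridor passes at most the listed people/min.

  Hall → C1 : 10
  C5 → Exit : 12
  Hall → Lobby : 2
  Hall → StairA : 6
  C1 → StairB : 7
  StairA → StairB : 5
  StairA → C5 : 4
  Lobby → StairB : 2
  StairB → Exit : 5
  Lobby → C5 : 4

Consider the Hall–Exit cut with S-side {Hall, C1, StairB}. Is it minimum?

Given cut capacity: 6 + 2 + 5 = 13.
Augment Hall→C1→StairB→Exit: bottleneck 5, flow now 5.
Augment Hall→StairA→C5→Exit: bottleneck 4, flow now 9.
Augment Hall→Lobby→C5→Exit: bottleneck 2, flow now 11.
No augmenting path remains; maximum flow = 11.
In the residual graph, reachable from Hall: {Hall, C1, StairA, StairB}.
Min-cut edges: Hall→Lobby (2), StairA→C5 (4), StairB→Exit (5); capacity 2 + 4 + 5 = 11.
Cut capacity 13 exceeds the max flow 11, so it is not minimum.

No — its capacity is 13, but the minimum cut has capacity 11.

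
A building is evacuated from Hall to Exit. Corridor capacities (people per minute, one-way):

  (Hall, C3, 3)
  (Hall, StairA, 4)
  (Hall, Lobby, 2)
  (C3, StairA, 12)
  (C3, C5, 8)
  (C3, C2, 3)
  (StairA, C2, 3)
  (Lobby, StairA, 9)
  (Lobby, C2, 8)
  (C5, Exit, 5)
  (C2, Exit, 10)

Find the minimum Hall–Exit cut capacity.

8

Augment Hall→C3→C5→Exit: bottleneck 3, flow now 3.
Augment Hall→StairA→C2→Exit: bottleneck 3, flow now 6.
Augment Hall→Lobby→C2→Exit: bottleneck 2, flow now 8.
No augmenting path remains; maximum flow = 8.
By max-flow min-cut, the minimum cut capacity equals the max flow.
In the residual graph, reachable from Hall: {Hall, StairA}.
Min-cut edges: Hall→C3 (3), Hall→Lobby (2), StairA→C2 (3); capacity 3 + 2 + 3 = 8.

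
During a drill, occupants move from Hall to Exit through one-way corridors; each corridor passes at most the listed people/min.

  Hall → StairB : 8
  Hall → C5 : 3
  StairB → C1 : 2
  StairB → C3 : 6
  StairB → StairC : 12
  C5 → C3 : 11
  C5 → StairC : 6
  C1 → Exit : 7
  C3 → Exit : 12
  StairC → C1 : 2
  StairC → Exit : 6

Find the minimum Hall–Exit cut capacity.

11

Augment Hall→StairB→C1→Exit: bottleneck 2, flow now 2.
Augment Hall→StairB→C3→Exit: bottleneck 6, flow now 8.
Augment Hall→C5→C3→Exit: bottleneck 3, flow now 11.
No augmenting path remains; maximum flow = 11.
By max-flow min-cut, the minimum cut capacity equals the max flow.
In the residual graph, reachable from Hall: {Hall}.
Min-cut edges: Hall→StairB (8), Hall→C5 (3); capacity 8 + 3 = 11.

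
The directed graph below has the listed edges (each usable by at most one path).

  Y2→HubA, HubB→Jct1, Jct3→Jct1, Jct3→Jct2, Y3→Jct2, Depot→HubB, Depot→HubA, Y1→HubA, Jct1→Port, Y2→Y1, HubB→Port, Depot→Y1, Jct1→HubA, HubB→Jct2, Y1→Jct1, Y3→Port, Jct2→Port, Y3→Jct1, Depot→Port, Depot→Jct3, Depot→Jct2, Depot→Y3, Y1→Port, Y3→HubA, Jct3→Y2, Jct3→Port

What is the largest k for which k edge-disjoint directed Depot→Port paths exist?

6

Assign every edge capacity 1; by Menger, the answer equals the max flow.
Path Depot→Port (+1); total 1.
Path Depot→HubB→Port (+1); total 2.
Path Depot→Y3→Port (+1); total 3.
Path Depot→Jct3→Port (+1); total 4.
Path Depot→Jct2→Port (+1); total 5.
Path Depot→Y1→Port (+1); total 6.
No residual Depot→Port path; max flow = 6.
Certifying cut of size 6: {Depot→HubB, Depot→Jct2, Depot→Jct3, Depot→Port, Depot→Y1, Depot→Y3}.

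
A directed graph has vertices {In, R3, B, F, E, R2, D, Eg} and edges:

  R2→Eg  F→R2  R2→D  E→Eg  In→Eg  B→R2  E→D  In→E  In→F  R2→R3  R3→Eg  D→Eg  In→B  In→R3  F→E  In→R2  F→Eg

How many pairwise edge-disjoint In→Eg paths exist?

6

Assign every edge capacity 1; by Menger, the answer equals the max flow.
Path In→Eg (+1); total 1.
Path In→R3→Eg (+1); total 2.
Path In→F→Eg (+1); total 3.
Path In→E→Eg (+1); total 4.
Path In→R2→Eg (+1); total 5.
Path In→B→R2→D→Eg (+1); total 6.
No residual In→Eg path; max flow = 6.
Certifying cut of size 6: {In→B, In→E, In→Eg, In→F, In→R2, In→R3}.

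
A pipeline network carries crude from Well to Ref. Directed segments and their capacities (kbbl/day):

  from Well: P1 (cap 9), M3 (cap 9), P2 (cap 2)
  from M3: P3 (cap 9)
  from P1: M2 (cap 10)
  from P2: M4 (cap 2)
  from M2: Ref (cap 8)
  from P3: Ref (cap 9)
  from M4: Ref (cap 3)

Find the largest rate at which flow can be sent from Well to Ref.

19

Augment Well→M3→P3→Ref: bottleneck 9, flow now 9.
Augment Well→P1→M2→Ref: bottleneck 8, flow now 17.
Augment Well→P2→M4→Ref: bottleneck 2, flow now 19.
No augmenting path remains; maximum flow = 19.
In the residual graph, reachable from Well: {Well, P1, M2}.
Min-cut edges: Well→M3 (9), Well→P2 (2), M2→Ref (8); capacity 9 + 2 + 8 = 19.
This cut is saturated, so no flow can exceed 19.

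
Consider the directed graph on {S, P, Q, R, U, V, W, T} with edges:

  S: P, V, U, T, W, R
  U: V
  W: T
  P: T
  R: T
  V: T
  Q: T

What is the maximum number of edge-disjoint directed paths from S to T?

5

Assign every edge capacity 1; by Menger, the answer equals the max flow.
Path S→T (+1); total 1.
Path S→P→T (+1); total 2.
Path S→R→T (+1); total 3.
Path S→V→T (+1); total 4.
Path S→W→T (+1); total 5.
No residual S→T path; max flow = 5.
Certifying cut of size 5: {S→P, S→R, S→T, S→W, V→T}.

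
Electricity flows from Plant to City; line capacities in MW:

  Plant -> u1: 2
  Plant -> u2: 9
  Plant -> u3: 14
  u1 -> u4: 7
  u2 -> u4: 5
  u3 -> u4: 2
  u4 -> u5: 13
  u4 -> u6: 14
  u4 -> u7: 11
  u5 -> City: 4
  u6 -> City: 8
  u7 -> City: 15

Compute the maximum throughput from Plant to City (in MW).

Augment Plant→u1→u4→u5→City: bottleneck 2, flow now 2.
Augment Plant→u2→u4→u5→City: bottleneck 2, flow now 4.
Augment Plant→u2→u4→u6→City: bottleneck 3, flow now 7.
Augment Plant→u3→u4→u6→City: bottleneck 2, flow now 9.
No augmenting path remains; maximum flow = 9.
In the residual graph, reachable from Plant: {Plant, u2, u3}.
Min-cut edges: Plant→u1 (2), u2→u4 (5), u3→u4 (2); capacity 2 + 5 + 2 = 9.
This cut is saturated, so no flow can exceed 9.

9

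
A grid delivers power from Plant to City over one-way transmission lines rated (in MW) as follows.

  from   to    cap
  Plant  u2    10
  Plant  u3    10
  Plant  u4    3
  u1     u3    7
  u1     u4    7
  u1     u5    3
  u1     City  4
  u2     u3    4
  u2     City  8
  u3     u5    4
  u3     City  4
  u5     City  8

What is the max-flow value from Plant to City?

16

Augment Plant→u2→City: bottleneck 8, flow now 8.
Augment Plant→u3→City: bottleneck 4, flow now 12.
Augment Plant→u3→u5→City: bottleneck 4, flow now 16.
No augmenting path remains; maximum flow = 16.
In the residual graph, reachable from Plant: {Plant, u2, u3, u4}.
Min-cut edges: u2→City (8), u3→u5 (4), u3→City (4); capacity 8 + 4 + 4 = 16.
This cut is saturated, so no flow can exceed 16.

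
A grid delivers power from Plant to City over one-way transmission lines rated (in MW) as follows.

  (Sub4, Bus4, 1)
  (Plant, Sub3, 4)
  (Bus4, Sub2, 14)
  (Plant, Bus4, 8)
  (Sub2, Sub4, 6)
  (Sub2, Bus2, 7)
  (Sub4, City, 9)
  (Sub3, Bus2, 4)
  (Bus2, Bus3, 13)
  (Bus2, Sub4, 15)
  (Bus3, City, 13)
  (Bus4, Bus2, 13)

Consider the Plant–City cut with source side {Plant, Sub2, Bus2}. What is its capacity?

Edges leaving {Plant, Sub2, Bus2}: Plant→Bus4 (8), Plant→Sub3 (4), Sub2→Sub4 (6), Bus2→Sub4 (15), Bus2→Bus3 (13).
Cut capacity = 8 + 4 + 6 + 15 + 13 = 46.

46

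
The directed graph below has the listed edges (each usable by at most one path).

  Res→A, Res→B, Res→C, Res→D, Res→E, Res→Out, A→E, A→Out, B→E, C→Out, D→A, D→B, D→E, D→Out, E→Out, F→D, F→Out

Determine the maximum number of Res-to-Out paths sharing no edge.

Assign every edge capacity 1; by Menger, the answer equals the max flow.
Path Res→Out (+1); total 1.
Path Res→A→Out (+1); total 2.
Path Res→C→Out (+1); total 3.
Path Res→D→Out (+1); total 4.
Path Res→E→Out (+1); total 5.
No residual Res→Out path; max flow = 5.
Certifying cut of size 5: {E→Out, Res→A, Res→C, Res→D, Res→Out}.

5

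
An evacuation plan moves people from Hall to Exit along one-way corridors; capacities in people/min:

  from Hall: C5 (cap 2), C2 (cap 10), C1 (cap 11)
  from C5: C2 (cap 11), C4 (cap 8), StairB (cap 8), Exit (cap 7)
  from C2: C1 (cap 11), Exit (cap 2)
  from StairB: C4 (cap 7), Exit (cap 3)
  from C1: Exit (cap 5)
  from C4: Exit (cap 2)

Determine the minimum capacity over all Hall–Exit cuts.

Augment Hall→C5→Exit: bottleneck 2, flow now 2.
Augment Hall→C2→Exit: bottleneck 2, flow now 4.
Augment Hall→C1→Exit: bottleneck 5, flow now 9.
No augmenting path remains; maximum flow = 9.
By max-flow min-cut, the minimum cut capacity equals the max flow.
In the residual graph, reachable from Hall: {Hall, C2, C1}.
Min-cut edges: Hall→C5 (2), C2→Exit (2), C1→Exit (5); capacity 2 + 2 + 5 = 9.

9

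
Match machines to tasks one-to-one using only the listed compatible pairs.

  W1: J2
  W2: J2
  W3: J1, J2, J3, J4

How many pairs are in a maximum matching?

2

Unit-capacity flow: source→left, listed edges, right→sink; max matching = max flow.
Augmenting path W1→J2 (+1); matched 1.
Augmenting path W3→J1 (+1); matched 2.
No augmenting path remains; maximum matching = 2.
König certificate: {W3, J2} is a vertex cover of size 2 (every listed pair touches it), so no matching can be larger.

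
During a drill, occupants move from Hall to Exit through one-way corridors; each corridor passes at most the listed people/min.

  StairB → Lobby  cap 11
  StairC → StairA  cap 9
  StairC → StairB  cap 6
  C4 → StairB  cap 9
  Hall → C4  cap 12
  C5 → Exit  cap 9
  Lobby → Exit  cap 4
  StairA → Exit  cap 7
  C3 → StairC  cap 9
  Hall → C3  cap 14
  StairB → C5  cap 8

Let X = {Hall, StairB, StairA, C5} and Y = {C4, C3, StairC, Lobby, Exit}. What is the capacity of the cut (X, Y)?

53

Edges leaving {Hall, StairB, StairA, C5}: Hall→C4 (12), Hall→C3 (14), StairB→Lobby (11), StairA→Exit (7), C5→Exit (9).
Cut capacity = 12 + 14 + 11 + 7 + 9 = 53.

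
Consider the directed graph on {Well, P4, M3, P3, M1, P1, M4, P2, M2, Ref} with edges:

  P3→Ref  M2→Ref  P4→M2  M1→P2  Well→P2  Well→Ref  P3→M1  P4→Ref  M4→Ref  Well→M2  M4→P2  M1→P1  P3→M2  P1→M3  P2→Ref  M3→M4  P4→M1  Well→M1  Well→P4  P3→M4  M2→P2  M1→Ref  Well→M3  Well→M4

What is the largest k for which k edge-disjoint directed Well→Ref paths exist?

6

Assign every edge capacity 1; by Menger, the answer equals the max flow.
Path Well→Ref (+1); total 1.
Path Well→P4→Ref (+1); total 2.
Path Well→M1→Ref (+1); total 3.
Path Well→M4→Ref (+1); total 4.
Path Well→P2→Ref (+1); total 5.
Path Well→M2→Ref (+1); total 6.
No residual Well→Ref path; max flow = 6.
Certifying cut of size 6: {M4→Ref, P2→Ref, Well→M1, Well→M2, Well→P4, Well→Ref}.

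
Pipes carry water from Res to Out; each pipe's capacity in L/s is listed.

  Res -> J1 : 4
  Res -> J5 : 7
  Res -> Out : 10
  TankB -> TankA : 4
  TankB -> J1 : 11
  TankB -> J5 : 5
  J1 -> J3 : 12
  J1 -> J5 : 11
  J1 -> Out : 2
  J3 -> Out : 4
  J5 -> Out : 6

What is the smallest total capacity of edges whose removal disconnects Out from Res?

20

Augment Res→Out: bottleneck 10, flow now 10.
Augment Res→J1→Out: bottleneck 2, flow now 12.
Augment Res→J5→Out: bottleneck 6, flow now 18.
Augment Res→J1→J3→Out: bottleneck 2, flow now 20.
No augmenting path remains; maximum flow = 20.
By max-flow min-cut, the minimum cut capacity equals the max flow.
In the residual graph, reachable from Res: {Res, J5}.
Min-cut edges: Res→J1 (4), Res→Out (10), J5→Out (6); capacity 4 + 10 + 6 = 20.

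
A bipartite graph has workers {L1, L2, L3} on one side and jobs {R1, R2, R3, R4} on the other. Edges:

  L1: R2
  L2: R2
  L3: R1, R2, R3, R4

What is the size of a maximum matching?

Unit-capacity flow: source→left, listed edges, right→sink; max matching = max flow.
Augmenting path L1→R2 (+1); matched 1.
Augmenting path L3→R1 (+1); matched 2.
No augmenting path remains; maximum matching = 2.
König certificate: {L3, R2} is a vertex cover of size 2 (every listed pair touches it), so no matching can be larger.

2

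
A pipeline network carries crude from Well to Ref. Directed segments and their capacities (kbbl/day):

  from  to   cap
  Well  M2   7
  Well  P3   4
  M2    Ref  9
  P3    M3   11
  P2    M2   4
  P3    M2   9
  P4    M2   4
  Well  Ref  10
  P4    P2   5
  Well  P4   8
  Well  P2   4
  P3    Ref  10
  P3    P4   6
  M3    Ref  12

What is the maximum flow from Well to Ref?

23

Augment Well→Ref: bottleneck 10, flow now 10.
Augment Well→P3→Ref: bottleneck 4, flow now 14.
Augment Well→M2→Ref: bottleneck 7, flow now 21.
Augment Well→P4→M2→Ref: bottleneck 2, flow now 23.
No augmenting path remains; maximum flow = 23.
In the residual graph, reachable from Well: {Well, P4, P2, M2}.
Min-cut edges: Well→P3 (4), Well→Ref (10), M2→Ref (9); capacity 4 + 10 + 9 = 23.
This cut is saturated, so no flow can exceed 23.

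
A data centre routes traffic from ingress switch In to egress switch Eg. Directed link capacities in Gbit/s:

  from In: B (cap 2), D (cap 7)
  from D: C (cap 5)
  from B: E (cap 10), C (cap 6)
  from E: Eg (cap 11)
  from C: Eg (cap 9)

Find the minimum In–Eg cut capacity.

Augment In→D→C→Eg: bottleneck 5, flow now 5.
Augment In→B→E→Eg: bottleneck 2, flow now 7.
No augmenting path remains; maximum flow = 7.
By max-flow min-cut, the minimum cut capacity equals the max flow.
In the residual graph, reachable from In: {In, D}.
Min-cut edges: In→B (2), D→C (5); capacity 2 + 5 = 7.

7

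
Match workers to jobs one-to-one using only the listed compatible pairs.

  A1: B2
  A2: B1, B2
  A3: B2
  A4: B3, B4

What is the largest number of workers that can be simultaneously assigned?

3

Unit-capacity flow: source→left, listed edges, right→sink; max matching = max flow.
Augmenting path A1→B2 (+1); matched 1.
Augmenting path A2→B1 (+1); matched 2.
Augmenting path A4→B3 (+1); matched 3.
No augmenting path remains; maximum matching = 3.
König certificate: {A2, A4, B2} is a vertex cover of size 3 (every listed pair touches it), so no matching can be larger.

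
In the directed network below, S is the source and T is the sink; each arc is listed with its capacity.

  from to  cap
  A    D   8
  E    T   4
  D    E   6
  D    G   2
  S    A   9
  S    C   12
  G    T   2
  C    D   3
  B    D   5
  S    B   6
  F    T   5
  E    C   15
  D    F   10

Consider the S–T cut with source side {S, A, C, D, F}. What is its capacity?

19

Edges leaving {S, A, C, D, F}: S→B (6), D→E (6), D→G (2), F→T (5).
Cut capacity = 6 + 6 + 2 + 5 = 19.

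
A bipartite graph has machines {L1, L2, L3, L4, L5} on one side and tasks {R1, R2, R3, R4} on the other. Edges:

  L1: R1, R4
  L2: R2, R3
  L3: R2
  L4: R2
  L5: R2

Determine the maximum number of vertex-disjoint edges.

Unit-capacity flow: source→left, listed edges, right→sink; max matching = max flow.
Augmenting path L1→R1 (+1); matched 1.
Augmenting path L2→R2 (+1); matched 2.
Augmenting path L3→R2→L2→R3 (+1); matched 3.
No augmenting path remains; maximum matching = 3.
König certificate: {L1, L2, R2} is a vertex cover of size 3 (every listed pair touches it), so no matching can be larger.

3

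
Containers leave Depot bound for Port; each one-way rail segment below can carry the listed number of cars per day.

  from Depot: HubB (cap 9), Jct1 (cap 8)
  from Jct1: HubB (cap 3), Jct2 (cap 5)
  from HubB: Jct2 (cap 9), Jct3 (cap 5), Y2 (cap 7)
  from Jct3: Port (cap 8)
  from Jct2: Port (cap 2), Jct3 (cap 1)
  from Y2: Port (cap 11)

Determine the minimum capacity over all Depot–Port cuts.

Augment Depot→Jct1→Jct2→Port: bottleneck 2, flow now 2.
Augment Depot→HubB→Jct3→Port: bottleneck 5, flow now 7.
Augment Depot→HubB→Y2→Port: bottleneck 4, flow now 11.
Augment Depot→Jct1→HubB→Y2→Port: bottleneck 3, flow now 14.
Augment Depot→Jct1→Jct2→Jct3→Port: bottleneck 1, flow now 15.
No augmenting path remains; maximum flow = 15.
By max-flow min-cut, the minimum cut capacity equals the max flow.
In the residual graph, reachable from Depot: {Depot, Jct1, Jct2}.
Min-cut edges: Depot→HubB (9), Jct1→HubB (3), Jct2→Jct3 (1), Jct2→Port (2); capacity 9 + 3 + 1 + 2 = 15.

15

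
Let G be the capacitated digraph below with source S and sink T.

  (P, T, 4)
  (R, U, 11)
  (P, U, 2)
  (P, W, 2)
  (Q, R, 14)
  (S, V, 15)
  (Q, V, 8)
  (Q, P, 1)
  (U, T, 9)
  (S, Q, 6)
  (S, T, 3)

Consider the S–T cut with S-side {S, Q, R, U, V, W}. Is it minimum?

No — its capacity is 13, but the minimum cut has capacity 9.

Given cut capacity: 3 + 1 + 9 = 13.
Augment S→T: bottleneck 3, flow now 3.
Augment S→Q→P→T: bottleneck 1, flow now 4.
Augment S→Q→R→U→T: bottleneck 5, flow now 9.
No augmenting path remains; maximum flow = 9.
In the residual graph, reachable from S: {S, V}.
Min-cut edges: S→Q (6), S→T (3); capacity 6 + 3 = 9.
Cut capacity 13 exceeds the max flow 9, so it is not minimum.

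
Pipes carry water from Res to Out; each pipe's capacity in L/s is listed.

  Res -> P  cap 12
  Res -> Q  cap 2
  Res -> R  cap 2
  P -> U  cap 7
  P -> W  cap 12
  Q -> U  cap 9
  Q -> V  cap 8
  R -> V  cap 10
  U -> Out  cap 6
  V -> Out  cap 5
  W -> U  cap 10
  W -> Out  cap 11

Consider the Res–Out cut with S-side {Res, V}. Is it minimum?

No — its capacity is 21, but the minimum cut has capacity 16.

Given cut capacity: 12 + 2 + 2 + 5 = 21.
Augment Res→P→U→Out: bottleneck 6, flow now 6.
Augment Res→P→W→Out: bottleneck 6, flow now 12.
Augment Res→Q→V→Out: bottleneck 2, flow now 14.
Augment Res→R→V→Out: bottleneck 2, flow now 16.
No augmenting path remains; maximum flow = 16.
In the residual graph, reachable from Res: {Res}.
Min-cut edges: Res→P (12), Res→Q (2), Res→R (2); capacity 12 + 2 + 2 = 16.
Cut capacity 21 exceeds the max flow 16, so it is not minimum.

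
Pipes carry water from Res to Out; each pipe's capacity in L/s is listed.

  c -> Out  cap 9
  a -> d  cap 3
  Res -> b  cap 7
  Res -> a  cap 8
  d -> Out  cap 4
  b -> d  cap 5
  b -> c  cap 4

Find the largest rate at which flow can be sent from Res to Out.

Augment Res→a→d→Out: bottleneck 3, flow now 3.
Augment Res→b→c→Out: bottleneck 4, flow now 7.
Augment Res→b→d→Out: bottleneck 1, flow now 8.
No augmenting path remains; maximum flow = 8.
In the residual graph, reachable from Res: {Res, a, b, d}.
Min-cut edges: b→c (4), d→Out (4); capacity 4 + 4 = 8.
This cut is saturated, so no flow can exceed 8.

8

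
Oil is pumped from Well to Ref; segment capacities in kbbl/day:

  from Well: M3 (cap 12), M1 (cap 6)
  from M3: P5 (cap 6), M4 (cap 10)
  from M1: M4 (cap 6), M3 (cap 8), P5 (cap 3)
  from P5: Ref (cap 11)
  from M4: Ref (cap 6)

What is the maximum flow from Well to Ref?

15

Augment Well→M3→P5→Ref: bottleneck 6, flow now 6.
Augment Well→M3→M4→Ref: bottleneck 6, flow now 12.
Augment Well→M1→P5→Ref: bottleneck 3, flow now 15.
No augmenting path remains; maximum flow = 15.
In the residual graph, reachable from Well: {Well, M3, M1, M4}.
Min-cut edges: M3→P5 (6), M1→P5 (3), M4→Ref (6); capacity 6 + 3 + 6 = 15.
This cut is saturated, so no flow can exceed 15.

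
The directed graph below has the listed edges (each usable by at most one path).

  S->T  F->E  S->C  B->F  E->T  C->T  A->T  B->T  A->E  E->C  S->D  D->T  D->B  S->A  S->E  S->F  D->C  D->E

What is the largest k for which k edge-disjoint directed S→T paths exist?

5

Assign every edge capacity 1; by Menger, the answer equals the max flow.
Path S→T (+1); total 1.
Path S→A→T (+1); total 2.
Path S→C→T (+1); total 3.
Path S→D→T (+1); total 4.
Path S→E→T (+1); total 5.
No residual S→T path; max flow = 5.
Certifying cut of size 5: {C→T, E→T, S→A, S→D, S→T}.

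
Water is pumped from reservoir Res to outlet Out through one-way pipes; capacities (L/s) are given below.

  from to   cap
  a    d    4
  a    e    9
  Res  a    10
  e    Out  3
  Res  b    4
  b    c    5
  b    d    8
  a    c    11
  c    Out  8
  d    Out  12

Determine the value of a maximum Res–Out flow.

Augment Res→a→c→Out: bottleneck 8, flow now 8.
Augment Res→a→d→Out: bottleneck 2, flow now 10.
Augment Res→b→d→Out: bottleneck 4, flow now 14.
No augmenting path remains; maximum flow = 14.
In the residual graph, reachable from Res: {Res}.
Min-cut edges: Res→a (10), Res→b (4); capacity 10 + 4 = 14.
This cut is saturated, so no flow can exceed 14.

14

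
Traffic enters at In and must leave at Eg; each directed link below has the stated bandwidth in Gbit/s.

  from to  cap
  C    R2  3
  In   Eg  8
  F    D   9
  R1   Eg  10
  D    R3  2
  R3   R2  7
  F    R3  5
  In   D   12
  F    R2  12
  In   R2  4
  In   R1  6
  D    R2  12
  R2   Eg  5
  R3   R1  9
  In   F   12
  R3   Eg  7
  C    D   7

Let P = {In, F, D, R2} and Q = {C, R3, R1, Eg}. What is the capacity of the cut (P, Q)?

26

Edges leaving {In, F, D, R2}: In→R1 (6), In→Eg (8), F→R3 (5), D→R3 (2), R2→Eg (5).
Cut capacity = 6 + 8 + 5 + 2 + 5 = 26.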